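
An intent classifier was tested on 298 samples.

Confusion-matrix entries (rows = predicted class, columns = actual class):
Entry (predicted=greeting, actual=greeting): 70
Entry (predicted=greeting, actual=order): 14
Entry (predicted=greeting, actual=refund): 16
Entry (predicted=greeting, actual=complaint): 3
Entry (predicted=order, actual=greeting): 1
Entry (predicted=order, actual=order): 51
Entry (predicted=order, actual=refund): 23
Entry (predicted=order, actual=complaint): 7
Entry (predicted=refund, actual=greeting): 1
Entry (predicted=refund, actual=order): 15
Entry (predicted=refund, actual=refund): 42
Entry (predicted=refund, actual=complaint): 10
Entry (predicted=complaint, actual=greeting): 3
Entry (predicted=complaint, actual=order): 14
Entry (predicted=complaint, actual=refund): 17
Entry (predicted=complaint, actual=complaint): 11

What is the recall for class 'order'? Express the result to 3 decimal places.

0.543

Take TP from the diagonal, FP from the rest of the 'order' prediction marginal, FN from the rest of the 'order' actual marginal.
recall = TP/(TP+FN).
order: TP=51, FN=14+15+14=43 → 51/94 = 0.5426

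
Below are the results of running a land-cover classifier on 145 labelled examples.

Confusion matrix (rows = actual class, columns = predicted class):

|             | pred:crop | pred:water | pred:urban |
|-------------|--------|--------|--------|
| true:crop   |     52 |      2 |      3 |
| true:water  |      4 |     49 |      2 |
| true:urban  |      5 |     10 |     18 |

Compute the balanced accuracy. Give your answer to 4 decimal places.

Balanced accuracy = mean of per-class recall.
  crop: recall = 52/57 = 0.91228
  water: recall = 49/55 = 0.89091
  urban: recall = 18/33 = 0.54545
Mean = (0.91228 + 0.89091 + 0.54545) / 3 = 0.7829

0.7829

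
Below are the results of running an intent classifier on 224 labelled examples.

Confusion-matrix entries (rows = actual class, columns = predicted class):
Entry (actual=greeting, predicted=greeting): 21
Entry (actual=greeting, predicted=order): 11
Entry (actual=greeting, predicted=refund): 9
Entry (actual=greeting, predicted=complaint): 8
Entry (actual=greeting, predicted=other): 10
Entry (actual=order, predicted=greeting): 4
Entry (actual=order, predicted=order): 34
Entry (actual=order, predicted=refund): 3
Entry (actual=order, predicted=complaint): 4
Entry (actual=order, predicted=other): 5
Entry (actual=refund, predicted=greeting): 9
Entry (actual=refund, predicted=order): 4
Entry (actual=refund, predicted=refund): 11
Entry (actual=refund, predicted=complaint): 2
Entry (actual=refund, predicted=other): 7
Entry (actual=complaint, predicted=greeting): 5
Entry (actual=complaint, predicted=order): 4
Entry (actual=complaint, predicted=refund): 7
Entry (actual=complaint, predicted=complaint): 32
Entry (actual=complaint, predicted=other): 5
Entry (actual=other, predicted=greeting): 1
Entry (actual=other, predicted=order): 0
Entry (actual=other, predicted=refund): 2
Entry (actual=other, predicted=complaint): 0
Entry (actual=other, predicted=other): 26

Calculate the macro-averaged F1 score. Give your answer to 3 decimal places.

Per-class F1 score (2·TP/(2·TP+FP+FN)):
  greeting: TP=21, FP=4+9+5+1=19, FN=11+9+8+10=38 → 42/99 = 0.4242
  order: TP=34, FP=11+4+4+0=19, FN=4+3+4+5=16 → 68/103 = 0.6602
  refund: TP=11, FP=9+3+7+2=21, FN=9+4+2+7=22 → 22/65 = 0.3385
  complaint: TP=32, FP=8+4+2+0=14, FN=5+4+7+5=21 → 64/99 = 0.6465
  other: TP=26, FP=10+5+7+5=27, FN=1+0+2+0=3 → 52/82 = 0.6341
Macro-F1 score = mean = (0.4242 + 0.6602 + 0.3385 + 0.6465 + 0.6341) / 5 = 0.541

0.541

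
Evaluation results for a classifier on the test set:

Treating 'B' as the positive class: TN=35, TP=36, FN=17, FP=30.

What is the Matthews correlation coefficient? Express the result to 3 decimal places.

0.218

MCC = (TP·TN − FP·FN) / √((TP+FP)(TP+FN)(TN+FP)(TN+FN))
Numerator = 36·35 − 30·17 = 750
Denominator = √(66·53·65·52) = √11823240 = 3438.4939
MCC = 750 / 3438.4939 = 0.218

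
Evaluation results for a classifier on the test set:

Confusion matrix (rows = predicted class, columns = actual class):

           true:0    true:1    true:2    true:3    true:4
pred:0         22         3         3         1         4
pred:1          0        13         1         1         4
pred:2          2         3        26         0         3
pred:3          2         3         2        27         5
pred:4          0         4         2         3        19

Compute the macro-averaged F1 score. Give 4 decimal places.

Per-class F1 score (2·TP/(2·TP+FP+FN)):
  0: TP=22, FP=3+3+1+4=11, FN=0+2+2+0=4 → 44/59 = 0.74576
  1: TP=13, FP=0+1+1+4=6, FN=3+3+3+4=13 → 26/45 = 0.57778
  2: TP=26, FP=2+3+0+3=8, FN=3+1+2+2=8 → 52/68 = 0.76471
  3: TP=27, FP=2+3+2+5=12, FN=1+1+0+3=5 → 54/71 = 0.76056
  4: TP=19, FP=0+4+2+3=9, FN=4+4+3+5=16 → 38/63 = 0.60317
Macro-F1 score = mean = (0.74576 + 0.57778 + 0.76471 + 0.76056 + 0.60317) / 5 = 0.6904

0.6904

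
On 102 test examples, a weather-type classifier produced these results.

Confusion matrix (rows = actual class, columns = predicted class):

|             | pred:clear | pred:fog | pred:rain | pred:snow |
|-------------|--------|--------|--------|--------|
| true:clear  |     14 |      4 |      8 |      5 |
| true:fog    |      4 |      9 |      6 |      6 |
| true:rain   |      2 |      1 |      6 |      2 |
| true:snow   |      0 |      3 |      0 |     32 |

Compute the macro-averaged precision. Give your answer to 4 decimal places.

0.5601

Per-class precision (TP/(TP+FP)):
  clear: TP=14, FP=4+2+0=6 → 14/20 = 0.70000
  fog: TP=9, FP=4+1+3=8 → 9/17 = 0.52941
  rain: TP=6, FP=8+6+0=14 → 6/20 = 0.30000
  snow: TP=32, FP=5+6+2=13 → 32/45 = 0.71111
Macro-precision = mean = (0.70000 + 0.52941 + 0.30000 + 0.71111) / 4 = 0.5601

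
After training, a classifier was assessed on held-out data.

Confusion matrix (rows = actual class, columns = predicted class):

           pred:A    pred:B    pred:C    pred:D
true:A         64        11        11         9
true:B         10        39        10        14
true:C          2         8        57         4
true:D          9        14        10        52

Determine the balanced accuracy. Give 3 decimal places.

Balanced accuracy = mean of per-class recall.
  A: recall = 64/95 = 0.6737
  B: recall = 39/73 = 0.5342
  C: recall = 57/71 = 0.8028
  D: recall = 52/85 = 0.6118
Mean = (0.6737 + 0.5342 + 0.8028 + 0.6118) / 4 = 0.656

0.656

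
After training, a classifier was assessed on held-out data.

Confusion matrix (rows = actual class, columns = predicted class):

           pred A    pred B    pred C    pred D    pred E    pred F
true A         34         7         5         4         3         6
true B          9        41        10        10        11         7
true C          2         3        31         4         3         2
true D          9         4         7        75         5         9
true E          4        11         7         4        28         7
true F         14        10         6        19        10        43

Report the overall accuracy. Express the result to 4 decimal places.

Accuracy = trace / total = (34+41+31+75+28+43=252) / 464 = 252/464 = 0.5431

0.5431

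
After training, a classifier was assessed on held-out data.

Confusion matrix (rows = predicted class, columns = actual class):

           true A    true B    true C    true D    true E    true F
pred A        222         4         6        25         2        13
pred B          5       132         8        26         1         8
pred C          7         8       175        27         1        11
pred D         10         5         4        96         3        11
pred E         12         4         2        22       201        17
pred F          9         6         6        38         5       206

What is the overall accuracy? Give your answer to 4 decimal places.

Accuracy = trace / total = (222+132+175+96+201+206=1032) / 1338 = 1032/1338 = 0.7713

0.7713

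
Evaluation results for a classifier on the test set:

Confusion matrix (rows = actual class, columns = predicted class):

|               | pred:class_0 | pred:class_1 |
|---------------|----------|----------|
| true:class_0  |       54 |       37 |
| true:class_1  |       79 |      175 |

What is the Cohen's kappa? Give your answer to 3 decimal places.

0.246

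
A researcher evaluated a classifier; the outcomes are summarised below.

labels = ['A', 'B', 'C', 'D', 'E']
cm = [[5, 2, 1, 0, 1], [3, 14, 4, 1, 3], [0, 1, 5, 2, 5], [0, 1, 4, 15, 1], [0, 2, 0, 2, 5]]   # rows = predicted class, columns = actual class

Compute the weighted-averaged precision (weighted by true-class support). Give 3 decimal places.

0.567

Per-class precision (TP/(TP+FP)):
  A: TP=5, FP=2+1+0+1=4 → 5/9 = 0.5556
  B: TP=14, FP=3+4+1+3=11 → 14/25 = 0.5600
  C: TP=5, FP=0+1+2+5=8 → 5/13 = 0.3846
  D: TP=15, FP=0+1+4+1=6 → 15/21 = 0.7143
  E: TP=5, FP=0+2+0+2=4 → 5/9 = 0.5556
Weighted-precision = Σ (supportᵢ/N)·precisionᵢ with N=77: (8/77)·0.5556 + (20/77)·0.5600 + (14/77)·0.3846 + (20/77)·0.7143 + (15/77)·0.5556 = 0.567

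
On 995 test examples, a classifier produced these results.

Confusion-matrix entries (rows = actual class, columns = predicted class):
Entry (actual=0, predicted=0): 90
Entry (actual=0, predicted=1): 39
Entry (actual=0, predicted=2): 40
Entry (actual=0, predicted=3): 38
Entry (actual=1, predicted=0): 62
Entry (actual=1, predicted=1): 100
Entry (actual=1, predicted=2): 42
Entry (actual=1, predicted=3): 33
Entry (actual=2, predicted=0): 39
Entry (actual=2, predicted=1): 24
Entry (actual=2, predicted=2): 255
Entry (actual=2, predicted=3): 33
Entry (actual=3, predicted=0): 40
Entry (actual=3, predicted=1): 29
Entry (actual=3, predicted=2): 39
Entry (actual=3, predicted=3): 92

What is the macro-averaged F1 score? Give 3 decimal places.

Per-class F1 score (2·TP/(2·TP+FP+FN)):
  0: TP=90, FP=62+39+40=141, FN=39+40+38=117 → 180/438 = 0.4110
  1: TP=100, FP=39+24+29=92, FN=62+42+33=137 → 200/429 = 0.4662
  2: TP=255, FP=40+42+39=121, FN=39+24+33=96 → 510/727 = 0.7015
  3: TP=92, FP=38+33+33=104, FN=40+29+39=108 → 184/396 = 0.4646
Macro-F1 score = mean = (0.4110 + 0.4662 + 0.7015 + 0.4646) / 4 = 0.511

0.511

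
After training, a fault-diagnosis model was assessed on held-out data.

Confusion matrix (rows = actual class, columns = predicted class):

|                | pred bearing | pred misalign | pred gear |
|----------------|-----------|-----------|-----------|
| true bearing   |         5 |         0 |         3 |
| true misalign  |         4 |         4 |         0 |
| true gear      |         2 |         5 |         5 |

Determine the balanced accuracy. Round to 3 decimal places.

Balanced accuracy = mean of per-class recall.
  bearing: recall = 5/8 = 0.6250
  misalign: recall = 4/8 = 0.5000
  gear: recall = 5/12 = 0.4167
Mean = (0.6250 + 0.5000 + 0.4167) / 3 = 0.514

0.514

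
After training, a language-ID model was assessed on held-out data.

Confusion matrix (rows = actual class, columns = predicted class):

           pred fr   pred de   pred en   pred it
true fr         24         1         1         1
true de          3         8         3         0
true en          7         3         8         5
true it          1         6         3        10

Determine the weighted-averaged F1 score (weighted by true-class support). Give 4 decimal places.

Per-class F1 score (2·TP/(2·TP+FP+FN)):
  fr: TP=24, FP=3+7+1=11, FN=1+1+1=3 → 48/62 = 0.77419
  de: TP=8, FP=1+3+6=10, FN=3+3+0=6 → 16/32 = 0.50000
  en: TP=8, FP=1+3+3=7, FN=7+3+5=15 → 16/38 = 0.42105
  it: TP=10, FP=1+0+5=6, FN=1+6+3=10 → 20/36 = 0.55556
Weighted-F1 score = Σ (supportᵢ/N)·F1 scoreᵢ with N=84: (27/84)·0.77419 + (14/84)·0.50000 + (23/84)·0.42105 + (20/84)·0.55556 = 0.5797

0.5797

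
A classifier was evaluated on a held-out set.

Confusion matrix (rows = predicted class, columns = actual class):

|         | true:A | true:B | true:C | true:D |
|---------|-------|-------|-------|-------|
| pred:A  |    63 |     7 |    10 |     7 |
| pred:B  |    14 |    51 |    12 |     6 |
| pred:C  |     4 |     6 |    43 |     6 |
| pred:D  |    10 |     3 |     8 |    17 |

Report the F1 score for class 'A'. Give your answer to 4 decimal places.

F1 score = 2·TP/(2·TP+FP+FN).
A: TP=63, FP=7+10+7=24, FN=14+4+10=28 → 126/178 = 0.70787

0.7079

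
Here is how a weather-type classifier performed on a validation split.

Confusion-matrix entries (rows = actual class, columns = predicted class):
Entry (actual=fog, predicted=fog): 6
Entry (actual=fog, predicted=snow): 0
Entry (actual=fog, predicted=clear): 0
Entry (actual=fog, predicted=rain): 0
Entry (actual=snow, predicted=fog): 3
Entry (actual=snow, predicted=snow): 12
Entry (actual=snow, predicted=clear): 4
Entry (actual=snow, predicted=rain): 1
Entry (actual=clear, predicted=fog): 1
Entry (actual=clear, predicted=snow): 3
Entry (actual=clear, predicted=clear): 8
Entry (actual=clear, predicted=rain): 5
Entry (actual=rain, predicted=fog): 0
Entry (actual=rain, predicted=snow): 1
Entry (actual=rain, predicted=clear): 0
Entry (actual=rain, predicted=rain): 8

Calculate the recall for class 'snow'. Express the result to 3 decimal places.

0.600

Treat 'snow' as positive and all other classes as negative.
recall = TP/(TP+FN).
snow: TP=12, FN=3+4+1=8 → 12/20 = 0.6000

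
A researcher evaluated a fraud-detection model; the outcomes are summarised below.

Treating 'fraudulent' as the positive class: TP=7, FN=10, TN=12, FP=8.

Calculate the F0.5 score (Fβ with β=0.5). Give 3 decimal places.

Fβ = (1+β²)·TP / ((1+β²)·TP + β²·FN + FP), with β²=1/4
= 1.25·7 / (1.25·7 + 0.25·10 + 8) = 0.455

0.455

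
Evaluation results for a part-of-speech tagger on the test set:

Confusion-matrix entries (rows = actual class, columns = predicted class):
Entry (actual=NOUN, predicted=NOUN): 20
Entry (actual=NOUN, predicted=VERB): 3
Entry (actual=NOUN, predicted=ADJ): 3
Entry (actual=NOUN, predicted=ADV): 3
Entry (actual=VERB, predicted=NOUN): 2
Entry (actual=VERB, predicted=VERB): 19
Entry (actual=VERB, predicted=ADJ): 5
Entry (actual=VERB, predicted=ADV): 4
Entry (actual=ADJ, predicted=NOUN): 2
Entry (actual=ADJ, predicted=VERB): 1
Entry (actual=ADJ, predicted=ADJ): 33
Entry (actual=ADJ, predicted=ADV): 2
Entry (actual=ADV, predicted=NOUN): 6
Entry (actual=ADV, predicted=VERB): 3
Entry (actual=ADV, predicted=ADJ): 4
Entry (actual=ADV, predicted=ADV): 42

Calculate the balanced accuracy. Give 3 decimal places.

Balanced accuracy = mean of per-class recall.
  NOUN: recall = 20/29 = 0.6897
  VERB: recall = 19/30 = 0.6333
  ADJ: recall = 33/38 = 0.8684
  ADV: recall = 42/55 = 0.7636
Mean = (0.6897 + 0.6333 + 0.8684 + 0.7636) / 4 = 0.739

0.739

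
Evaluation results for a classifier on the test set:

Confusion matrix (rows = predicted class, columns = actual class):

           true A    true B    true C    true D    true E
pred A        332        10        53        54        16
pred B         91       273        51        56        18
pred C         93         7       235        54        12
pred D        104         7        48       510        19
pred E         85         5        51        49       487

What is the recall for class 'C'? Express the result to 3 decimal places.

Take TP from the diagonal, FP from the rest of the 'C' prediction marginal, FN from the rest of the 'C' actual marginal.
recall = TP/(TP+FN).
C: TP=235, FN=53+51+48+51=203 → 235/438 = 0.5365

0.537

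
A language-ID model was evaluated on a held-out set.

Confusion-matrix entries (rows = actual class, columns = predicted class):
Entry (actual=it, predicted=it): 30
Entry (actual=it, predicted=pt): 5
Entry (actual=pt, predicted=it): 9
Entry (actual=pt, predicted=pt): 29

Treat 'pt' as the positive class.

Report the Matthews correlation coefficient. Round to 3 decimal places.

0.621

MCC = (TP·TN − FP·FN) / √((TP+FP)(TP+FN)(TN+FP)(TN+FN))
Numerator = 29·30 − 5·9 = 825
Denominator = √(34·38·35·39) = √1763580 = 1327.9985
MCC = 825 / 1327.9985 = 0.621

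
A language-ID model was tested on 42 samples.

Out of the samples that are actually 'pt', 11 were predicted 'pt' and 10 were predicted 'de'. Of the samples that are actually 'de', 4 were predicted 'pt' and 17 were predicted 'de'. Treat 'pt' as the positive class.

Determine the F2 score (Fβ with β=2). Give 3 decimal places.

0.556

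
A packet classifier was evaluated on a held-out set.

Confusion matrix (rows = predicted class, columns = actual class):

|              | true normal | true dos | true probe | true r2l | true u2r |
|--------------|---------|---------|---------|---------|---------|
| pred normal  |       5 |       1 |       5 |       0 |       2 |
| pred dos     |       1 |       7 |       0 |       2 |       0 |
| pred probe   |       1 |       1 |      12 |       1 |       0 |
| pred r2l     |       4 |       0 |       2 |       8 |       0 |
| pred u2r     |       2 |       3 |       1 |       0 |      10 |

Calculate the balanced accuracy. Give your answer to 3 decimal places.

0.626

Balanced accuracy = mean of per-class recall.
  normal: recall = 5/13 = 0.3846
  dos: recall = 7/12 = 0.5833
  probe: recall = 12/20 = 0.6000
  r2l: recall = 8/11 = 0.7273
  u2r: recall = 10/12 = 0.8333
Mean = (0.3846 + 0.5833 + 0.6000 + 0.7273 + 0.8333) / 5 = 0.626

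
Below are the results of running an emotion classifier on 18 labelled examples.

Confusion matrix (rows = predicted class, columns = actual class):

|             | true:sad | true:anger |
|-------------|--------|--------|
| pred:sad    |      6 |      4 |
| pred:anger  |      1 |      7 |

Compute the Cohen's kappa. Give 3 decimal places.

Observed agreement pₒ = trace/N = 13/18 = 0.7222
Expected agreement pₑ = Σ (rowᵢ·colᵢ)/N² = (7·10 + 11·8)/18² = 0.4877
κ = (pₒ − pₑ)/(1 − pₑ) = (0.7222 − 0.4877)/(1 − 0.4877) = 0.458

0.458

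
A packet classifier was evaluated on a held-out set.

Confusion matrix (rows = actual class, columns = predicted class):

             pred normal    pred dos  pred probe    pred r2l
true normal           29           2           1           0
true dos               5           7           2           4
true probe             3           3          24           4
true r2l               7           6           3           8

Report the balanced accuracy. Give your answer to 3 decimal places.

0.584

Balanced accuracy = mean of per-class recall.
  normal: recall = 29/32 = 0.9063
  dos: recall = 7/18 = 0.3889
  probe: recall = 24/34 = 0.7059
  r2l: recall = 8/24 = 0.3333
Mean = (0.9063 + 0.3889 + 0.7059 + 0.3333) / 4 = 0.584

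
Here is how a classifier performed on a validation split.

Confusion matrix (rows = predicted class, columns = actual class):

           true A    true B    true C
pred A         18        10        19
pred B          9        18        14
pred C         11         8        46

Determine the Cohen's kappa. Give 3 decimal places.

0.276

Observed agreement pₒ = trace/N = 82/153 = 0.5359
Expected agreement pₑ = Σ (rowᵢ·colᵢ)/N² = (38·47 + 36·41 + 79·65)/153² = 0.3587
κ = (pₒ − pₑ)/(1 − pₑ) = (0.5359 − 0.3587)/(1 − 0.3587) = 0.276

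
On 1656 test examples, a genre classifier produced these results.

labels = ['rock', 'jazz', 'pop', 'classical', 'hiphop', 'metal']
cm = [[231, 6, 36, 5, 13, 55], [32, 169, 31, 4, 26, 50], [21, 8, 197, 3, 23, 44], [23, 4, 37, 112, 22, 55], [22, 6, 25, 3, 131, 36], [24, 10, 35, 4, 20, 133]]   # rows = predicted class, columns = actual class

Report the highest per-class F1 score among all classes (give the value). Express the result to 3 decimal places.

Per-class F1 score (2·TP/(2·TP+FP+FN)):
  rock: TP=231, FP=6+36+5+13+55=115, FN=32+21+23+22+24=122 → 462/699 = 0.6609
  jazz: TP=169, FP=32+31+4+26+50=143, FN=6+8+4+6+10=34 → 338/515 = 0.6563
  pop: TP=197, FP=21+8+3+23+44=99, FN=36+31+37+25+35=164 → 394/657 = 0.5997
  classical: TP=112, FP=23+4+37+22+55=141, FN=5+4+3+3+4=19 → 224/384 = 0.5833
  hiphop: TP=131, FP=22+6+25+3+36=92, FN=13+26+23+22+20=104 → 262/458 = 0.5721
  metal: TP=133, FP=24+10+35+4+20=93, FN=55+50+44+55+36=240 → 266/599 = 0.4441
Highest is class 'rock' with F1 score = 0.661.

0.661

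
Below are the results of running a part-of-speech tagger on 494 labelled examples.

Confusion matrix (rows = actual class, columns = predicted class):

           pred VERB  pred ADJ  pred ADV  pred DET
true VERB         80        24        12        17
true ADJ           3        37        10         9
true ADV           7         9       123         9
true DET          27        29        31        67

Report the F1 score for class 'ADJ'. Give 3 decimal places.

0.468

F1 score = 2·TP/(2·TP+FP+FN).
ADJ: TP=37, FP=24+9+29=62, FN=3+10+9=22 → 74/158 = 0.4684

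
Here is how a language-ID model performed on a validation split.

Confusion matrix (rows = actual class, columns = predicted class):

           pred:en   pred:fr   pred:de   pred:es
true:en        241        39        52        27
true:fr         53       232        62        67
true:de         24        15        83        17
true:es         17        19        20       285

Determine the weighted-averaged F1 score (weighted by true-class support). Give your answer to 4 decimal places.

Per-class F1 score (2·TP/(2·TP+FP+FN)):
  en: TP=241, FP=53+24+17=94, FN=39+52+27=118 → 482/694 = 0.69452
  fr: TP=232, FP=39+15+19=73, FN=53+62+67=182 → 464/719 = 0.64534
  de: TP=83, FP=52+62+20=134, FN=24+15+17=56 → 166/356 = 0.46629
  es: TP=285, FP=27+67+17=111, FN=17+19+20=56 → 570/737 = 0.77341
Weighted-F1 score = Σ (supportᵢ/N)·F1 scoreᵢ with N=1253: (359/1253)·0.69452 + (414/1253)·0.64534 + (139/1253)·0.46629 + (341/1253)·0.77341 = 0.6744

0.6744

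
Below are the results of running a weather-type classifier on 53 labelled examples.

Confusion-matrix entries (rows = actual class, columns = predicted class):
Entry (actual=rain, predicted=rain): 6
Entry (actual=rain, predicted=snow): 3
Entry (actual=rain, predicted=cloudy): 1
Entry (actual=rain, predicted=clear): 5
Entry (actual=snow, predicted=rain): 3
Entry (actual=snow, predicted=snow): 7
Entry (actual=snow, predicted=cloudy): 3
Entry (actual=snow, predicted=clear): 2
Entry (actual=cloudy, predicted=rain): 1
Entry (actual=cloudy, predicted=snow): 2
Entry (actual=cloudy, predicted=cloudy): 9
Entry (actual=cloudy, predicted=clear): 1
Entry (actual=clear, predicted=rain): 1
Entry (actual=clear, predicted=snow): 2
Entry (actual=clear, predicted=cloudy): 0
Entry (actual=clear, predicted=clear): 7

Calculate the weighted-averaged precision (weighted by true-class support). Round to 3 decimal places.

Per-class precision (TP/(TP+FP)):
  rain: TP=6, FP=3+1+1=5 → 6/11 = 0.5455
  snow: TP=7, FP=3+2+2=7 → 7/14 = 0.5000
  cloudy: TP=9, FP=1+3+0=4 → 9/13 = 0.6923
  clear: TP=7, FP=5+2+1=8 → 7/15 = 0.4667
Weighted-precision = Σ (supportᵢ/N)·precisionᵢ with N=53: (15/53)·0.5455 + (15/53)·0.5000 + (13/53)·0.6923 + (10/53)·0.4667 = 0.554

0.554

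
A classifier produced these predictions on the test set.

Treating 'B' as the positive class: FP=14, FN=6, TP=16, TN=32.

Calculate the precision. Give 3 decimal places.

Precision = TP/(TP+FP) = 16/(16+14) = 16/30 = 0.533

0.533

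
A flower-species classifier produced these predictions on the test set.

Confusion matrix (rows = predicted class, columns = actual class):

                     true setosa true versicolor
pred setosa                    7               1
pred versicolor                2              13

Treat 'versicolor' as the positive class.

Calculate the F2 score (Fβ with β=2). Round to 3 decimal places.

0.915

Fβ = (1+β²)·TP / ((1+β²)·TP + β²·FN + FP), with β²=4
= 5·13 / (5·13 + 4·1 + 2) = 0.915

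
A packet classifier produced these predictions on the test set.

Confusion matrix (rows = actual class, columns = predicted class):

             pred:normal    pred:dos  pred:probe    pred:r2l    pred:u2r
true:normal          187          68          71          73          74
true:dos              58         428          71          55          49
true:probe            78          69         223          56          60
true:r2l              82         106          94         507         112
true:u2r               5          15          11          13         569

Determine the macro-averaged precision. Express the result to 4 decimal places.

Per-class precision (TP/(TP+FP)):
  normal: TP=187, FP=58+78+82+5=223 → 187/410 = 0.45610
  dos: TP=428, FP=68+69+106+15=258 → 428/686 = 0.62391
  probe: TP=223, FP=71+71+94+11=247 → 223/470 = 0.47447
  r2l: TP=507, FP=73+55+56+13=197 → 507/704 = 0.72017
  u2r: TP=569, FP=74+49+60+112=295 → 569/864 = 0.65856
Macro-precision = mean = (0.45610 + 0.62391 + 0.47447 + 0.72017 + 0.65856) / 5 = 0.5866

0.5866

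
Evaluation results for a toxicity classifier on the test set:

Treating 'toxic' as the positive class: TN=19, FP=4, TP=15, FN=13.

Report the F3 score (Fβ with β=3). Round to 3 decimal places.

0.554

Fβ = (1+β²)·TP / ((1+β²)·TP + β²·FN + FP), with β²=9
= 10·15 / (10·15 + 9·13 + 4) = 0.554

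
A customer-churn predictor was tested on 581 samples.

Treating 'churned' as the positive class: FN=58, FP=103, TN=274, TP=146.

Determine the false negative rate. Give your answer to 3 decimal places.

FNR = FN/(FN+TP) = 58/(58+146) = 0.284

0.284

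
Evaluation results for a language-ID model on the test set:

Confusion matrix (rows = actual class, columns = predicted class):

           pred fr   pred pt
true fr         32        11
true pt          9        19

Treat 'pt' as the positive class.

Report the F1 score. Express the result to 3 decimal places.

Precision = TP/(TP+FP) = 19/30 = 0.6333
Recall = TP/(TP+FN) = 19/28 = 0.6786
F1 = 2·TP/(2·TP+FP+FN) = 38/58 = 0.655

0.655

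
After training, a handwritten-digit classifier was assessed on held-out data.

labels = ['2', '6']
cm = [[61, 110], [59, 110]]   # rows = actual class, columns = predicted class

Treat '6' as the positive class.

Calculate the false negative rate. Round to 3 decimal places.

0.349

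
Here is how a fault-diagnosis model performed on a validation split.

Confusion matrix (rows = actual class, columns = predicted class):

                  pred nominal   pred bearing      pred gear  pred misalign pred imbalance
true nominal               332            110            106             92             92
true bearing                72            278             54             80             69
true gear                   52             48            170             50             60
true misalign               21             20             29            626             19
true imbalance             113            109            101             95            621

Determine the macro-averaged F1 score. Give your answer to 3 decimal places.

0.563

Per-class F1 score (2·TP/(2·TP+FP+FN)):
  nominal: TP=332, FP=72+52+21+113=258, FN=110+106+92+92=400 → 664/1322 = 0.5023
  bearing: TP=278, FP=110+48+20+109=287, FN=72+54+80+69=275 → 556/1118 = 0.4973
  gear: TP=170, FP=106+54+29+101=290, FN=52+48+50+60=210 → 340/840 = 0.4048
  misalign: TP=626, FP=92+80+50+95=317, FN=21+20+29+19=89 → 1252/1658 = 0.7551
  imbalance: TP=621, FP=92+69+60+19=240, FN=113+109+101+95=418 → 1242/1900 = 0.6537
Macro-F1 score = mean = (0.5023 + 0.4973 + 0.4048 + 0.7551 + 0.6537) / 5 = 0.563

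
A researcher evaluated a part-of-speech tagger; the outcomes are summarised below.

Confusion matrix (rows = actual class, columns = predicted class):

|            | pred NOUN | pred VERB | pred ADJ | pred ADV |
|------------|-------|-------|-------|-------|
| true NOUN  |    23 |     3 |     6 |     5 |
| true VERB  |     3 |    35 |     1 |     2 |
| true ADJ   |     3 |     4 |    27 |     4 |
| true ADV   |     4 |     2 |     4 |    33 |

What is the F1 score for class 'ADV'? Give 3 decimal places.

Take TP from the diagonal, FP from the rest of the 'ADV' prediction marginal, FN from the rest of the 'ADV' actual marginal.
F1 score = 2·TP/(2·TP+FP+FN).
ADV: TP=33, FP=5+2+4=11, FN=4+2+4=10 → 66/87 = 0.7586

0.759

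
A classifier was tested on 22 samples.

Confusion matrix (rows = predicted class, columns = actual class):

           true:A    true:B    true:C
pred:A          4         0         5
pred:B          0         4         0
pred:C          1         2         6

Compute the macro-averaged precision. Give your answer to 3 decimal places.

0.704

Per-class precision (TP/(TP+FP)):
  A: TP=4, FP=0+5=5 → 4/9 = 0.4444
  B: TP=4, FP=0+0=0 → 4/4 = 1.0000
  C: TP=6, FP=1+2=3 → 6/9 = 0.6667
Macro-precision = mean = (0.4444 + 1.0000 + 0.6667) / 3 = 0.704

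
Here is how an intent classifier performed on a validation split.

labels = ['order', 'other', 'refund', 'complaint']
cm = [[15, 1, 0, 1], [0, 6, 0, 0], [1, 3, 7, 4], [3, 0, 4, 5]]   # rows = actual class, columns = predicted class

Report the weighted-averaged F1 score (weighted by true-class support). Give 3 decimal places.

0.644

Per-class F1 score (2·TP/(2·TP+FP+FN)):
  order: TP=15, FP=0+1+3=4, FN=1+0+1=2 → 30/36 = 0.8333
  other: TP=6, FP=1+3+0=4, FN=0+0+0=0 → 12/16 = 0.7500
  refund: TP=7, FP=0+0+4=4, FN=1+3+4=8 → 14/26 = 0.5385
  complaint: TP=5, FP=1+0+4=5, FN=3+0+4=7 → 10/22 = 0.4545
Weighted-F1 score = Σ (supportᵢ/N)·F1 scoreᵢ with N=50: (17/50)·0.8333 + (6/50)·0.7500 + (15/50)·0.5385 + (12/50)·0.4545 = 0.644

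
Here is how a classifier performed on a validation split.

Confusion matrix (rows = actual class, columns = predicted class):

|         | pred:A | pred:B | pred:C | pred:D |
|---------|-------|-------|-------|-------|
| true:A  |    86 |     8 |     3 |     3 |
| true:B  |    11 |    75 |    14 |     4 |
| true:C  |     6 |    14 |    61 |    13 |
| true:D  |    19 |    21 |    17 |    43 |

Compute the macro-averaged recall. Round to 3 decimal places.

0.665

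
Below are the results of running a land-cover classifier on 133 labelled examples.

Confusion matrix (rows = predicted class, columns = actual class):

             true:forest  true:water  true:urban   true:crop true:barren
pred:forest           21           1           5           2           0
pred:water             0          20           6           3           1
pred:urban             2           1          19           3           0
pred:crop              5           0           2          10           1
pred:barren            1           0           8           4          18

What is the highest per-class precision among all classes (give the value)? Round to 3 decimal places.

Per-class precision (TP/(TP+FP)):
  forest: TP=21, FP=1+5+2+0=8 → 21/29 = 0.7241
  water: TP=20, FP=0+6+3+1=10 → 20/30 = 0.6667
  urban: TP=19, FP=2+1+3+0=6 → 19/25 = 0.7600
  crop: TP=10, FP=5+0+2+1=8 → 10/18 = 0.5556
  barren: TP=18, FP=1+0+8+4=13 → 18/31 = 0.5806
Highest is class 'urban' with precision = 0.760.

0.760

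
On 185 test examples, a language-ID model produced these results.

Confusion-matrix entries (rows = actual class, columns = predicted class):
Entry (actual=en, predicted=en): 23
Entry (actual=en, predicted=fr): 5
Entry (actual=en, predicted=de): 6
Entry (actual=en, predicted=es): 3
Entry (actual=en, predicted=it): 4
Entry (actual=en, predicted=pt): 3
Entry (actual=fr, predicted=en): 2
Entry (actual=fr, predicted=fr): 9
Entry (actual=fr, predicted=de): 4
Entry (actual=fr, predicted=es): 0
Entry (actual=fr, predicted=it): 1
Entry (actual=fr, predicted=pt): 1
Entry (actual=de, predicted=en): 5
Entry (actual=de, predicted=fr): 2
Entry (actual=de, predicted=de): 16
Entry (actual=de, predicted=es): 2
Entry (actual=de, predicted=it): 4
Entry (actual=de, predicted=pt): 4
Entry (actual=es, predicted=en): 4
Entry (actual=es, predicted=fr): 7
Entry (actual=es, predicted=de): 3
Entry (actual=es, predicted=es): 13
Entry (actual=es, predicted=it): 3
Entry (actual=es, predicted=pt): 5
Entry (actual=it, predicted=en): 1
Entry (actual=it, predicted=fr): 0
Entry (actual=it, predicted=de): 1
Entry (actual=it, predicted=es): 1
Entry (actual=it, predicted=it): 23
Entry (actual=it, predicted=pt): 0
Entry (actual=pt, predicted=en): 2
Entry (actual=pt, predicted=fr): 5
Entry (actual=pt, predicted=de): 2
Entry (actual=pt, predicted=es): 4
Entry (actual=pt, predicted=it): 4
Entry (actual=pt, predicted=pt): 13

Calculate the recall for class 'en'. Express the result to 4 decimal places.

0.5227

Treat 'en' as positive and all other classes as negative.
recall = TP/(TP+FN).
en: TP=23, FN=5+6+3+4+3=21 → 23/44 = 0.52273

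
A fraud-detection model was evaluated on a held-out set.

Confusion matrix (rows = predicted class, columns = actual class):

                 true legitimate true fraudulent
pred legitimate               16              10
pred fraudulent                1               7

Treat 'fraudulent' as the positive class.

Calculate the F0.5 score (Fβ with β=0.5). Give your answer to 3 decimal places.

0.714

Fβ = (1+β²)·TP / ((1+β²)·TP + β²·FN + FP), with β²=1/4
= 1.25·7 / (1.25·7 + 0.25·10 + 1) = 0.714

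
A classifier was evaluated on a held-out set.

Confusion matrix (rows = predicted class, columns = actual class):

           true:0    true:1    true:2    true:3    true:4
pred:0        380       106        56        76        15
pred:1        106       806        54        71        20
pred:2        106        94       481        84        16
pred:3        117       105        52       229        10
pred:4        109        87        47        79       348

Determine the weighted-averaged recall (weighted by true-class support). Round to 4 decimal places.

Per-class recall (TP/(TP+FN)):
  0: TP=380, FN=106+106+117+109=438 → 380/818 = 0.46455
  1: TP=806, FN=106+94+105+87=392 → 806/1198 = 0.67279
  2: TP=481, FN=56+54+52+47=209 → 481/690 = 0.69710
  3: TP=229, FN=76+71+84+79=310 → 229/539 = 0.42486
  4: TP=348, FN=15+20+16+10=61 → 348/409 = 0.85086
Weighted-recall = Σ (supportᵢ/N)·recallᵢ with N=3654: (818/3654)·0.46455 + (1198/3654)·0.67279 + (690/3654)·0.69710 + (539/3654)·0.42486 + (409/3654)·0.85086 = 0.6141

0.6141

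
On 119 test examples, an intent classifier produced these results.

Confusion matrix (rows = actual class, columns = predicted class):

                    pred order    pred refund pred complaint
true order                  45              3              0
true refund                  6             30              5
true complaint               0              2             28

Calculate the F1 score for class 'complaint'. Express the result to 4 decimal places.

Take TP from the diagonal, FP from the rest of the 'complaint' prediction marginal, FN from the rest of the 'complaint' actual marginal.
F1 score = 2·TP/(2·TP+FP+FN).
complaint: TP=28, FP=0+5=5, FN=0+2=2 → 56/63 = 0.88889

0.8889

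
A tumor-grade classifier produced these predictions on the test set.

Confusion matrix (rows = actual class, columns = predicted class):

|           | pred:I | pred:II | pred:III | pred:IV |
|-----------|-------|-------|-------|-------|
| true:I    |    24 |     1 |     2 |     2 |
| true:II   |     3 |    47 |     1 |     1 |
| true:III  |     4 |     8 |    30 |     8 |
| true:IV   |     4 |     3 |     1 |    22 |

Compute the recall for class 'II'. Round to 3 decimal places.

0.904

Take TP from the diagonal, FP from the rest of the 'II' prediction marginal, FN from the rest of the 'II' actual marginal.
recall = TP/(TP+FN).
II: TP=47, FN=3+1+1=5 → 47/52 = 0.9038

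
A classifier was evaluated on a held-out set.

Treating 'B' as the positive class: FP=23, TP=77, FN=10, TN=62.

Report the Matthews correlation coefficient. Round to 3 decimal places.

0.623

MCC = (TP·TN − FP·FN) / √((TP+FP)(TP+FN)(TN+FP)(TN+FN))
Numerator = 77·62 − 23·10 = 4544
Denominator = √(100·87·85·72) = √53244000 = 7296.8486
MCC = 4544 / 7296.8486 = 0.623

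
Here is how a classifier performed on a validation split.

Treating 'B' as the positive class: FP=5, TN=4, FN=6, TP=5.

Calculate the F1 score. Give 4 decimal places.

Precision = TP/(TP+FP) = 5/10 = 0.5000
Recall = TP/(TP+FN) = 5/11 = 0.4545
F1 = 2·TP/(2·TP+FP+FN) = 10/21 = 0.4762

0.4762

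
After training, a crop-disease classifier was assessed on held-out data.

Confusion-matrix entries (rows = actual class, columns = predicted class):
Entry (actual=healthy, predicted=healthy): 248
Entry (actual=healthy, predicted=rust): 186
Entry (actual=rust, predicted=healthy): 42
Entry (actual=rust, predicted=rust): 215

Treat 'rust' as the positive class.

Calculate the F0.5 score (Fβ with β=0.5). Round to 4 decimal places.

Fβ = (1+β²)·TP / ((1+β²)·TP + β²·FN + FP), with β²=1/4
= 1.25·215 / (1.25·215 + 0.25·42 + 186) = 0.5776

0.5776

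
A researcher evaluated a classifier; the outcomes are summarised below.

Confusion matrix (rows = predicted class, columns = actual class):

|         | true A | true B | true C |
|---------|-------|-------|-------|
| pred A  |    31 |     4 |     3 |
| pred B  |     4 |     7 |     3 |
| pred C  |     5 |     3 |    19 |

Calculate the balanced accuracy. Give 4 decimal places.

Balanced accuracy = mean of per-class recall.
  A: recall = 31/40 = 0.77500
  B: recall = 7/14 = 0.50000
  C: recall = 19/25 = 0.76000
Mean = (0.77500 + 0.50000 + 0.76000) / 3 = 0.6783

0.6783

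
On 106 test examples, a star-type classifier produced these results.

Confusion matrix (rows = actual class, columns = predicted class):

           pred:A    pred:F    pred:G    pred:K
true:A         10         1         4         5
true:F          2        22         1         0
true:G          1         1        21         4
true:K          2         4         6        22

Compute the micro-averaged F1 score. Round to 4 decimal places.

Micro-averaging pools counts across classes: ΣTP=75, ΣFP=31, ΣFN=31.
Micro-F1 score = 2·TP/(2·TP+FP+FN) on pooled counts = 0.7075 (equals overall accuracy in single-label multiclass).

0.7075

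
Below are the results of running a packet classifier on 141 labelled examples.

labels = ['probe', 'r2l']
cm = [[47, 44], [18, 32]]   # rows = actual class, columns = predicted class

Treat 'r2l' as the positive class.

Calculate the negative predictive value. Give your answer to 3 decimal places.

NPV = TN/(TN+FN) = 47/(47+18) = 0.723

0.723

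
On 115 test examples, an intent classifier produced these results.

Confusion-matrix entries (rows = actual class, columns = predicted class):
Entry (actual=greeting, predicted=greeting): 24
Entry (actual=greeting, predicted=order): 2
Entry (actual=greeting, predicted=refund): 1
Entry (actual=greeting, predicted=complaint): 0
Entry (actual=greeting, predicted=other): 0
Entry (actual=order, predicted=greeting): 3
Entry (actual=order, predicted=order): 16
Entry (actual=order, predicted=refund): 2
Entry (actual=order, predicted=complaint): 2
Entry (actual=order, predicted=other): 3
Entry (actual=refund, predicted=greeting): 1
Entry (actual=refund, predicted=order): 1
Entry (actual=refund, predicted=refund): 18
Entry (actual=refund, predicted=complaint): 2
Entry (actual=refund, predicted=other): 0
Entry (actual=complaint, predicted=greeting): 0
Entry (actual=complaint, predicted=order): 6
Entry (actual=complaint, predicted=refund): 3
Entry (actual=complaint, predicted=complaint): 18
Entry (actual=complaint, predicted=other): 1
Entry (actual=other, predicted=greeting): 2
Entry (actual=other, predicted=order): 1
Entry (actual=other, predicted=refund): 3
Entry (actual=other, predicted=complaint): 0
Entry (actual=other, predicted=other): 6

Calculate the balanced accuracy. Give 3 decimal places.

Balanced accuracy = mean of per-class recall.
  greeting: recall = 24/27 = 0.8889
  order: recall = 16/26 = 0.6154
  refund: recall = 18/22 = 0.8182
  complaint: recall = 18/28 = 0.6429
  other: recall = 6/12 = 0.5000
Mean = (0.8889 + 0.6154 + 0.8182 + 0.6429 + 0.5000) / 5 = 0.693

0.693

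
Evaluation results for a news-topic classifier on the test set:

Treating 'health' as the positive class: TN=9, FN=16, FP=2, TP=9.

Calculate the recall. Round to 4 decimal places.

Recall = TP/(TP+FN) = 9/(9+16) = 9/25 = 0.3600

0.3600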